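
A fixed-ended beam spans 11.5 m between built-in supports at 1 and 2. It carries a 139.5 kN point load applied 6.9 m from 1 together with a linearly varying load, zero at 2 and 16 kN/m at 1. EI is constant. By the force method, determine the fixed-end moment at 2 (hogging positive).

M_2 = 301.5 kN·m

Take the two fixed-end moments M_1, M_2 as redundants; the released structure is the simple span 12.
On the primary (simply-supported) span, the end slopes from the loading are:
  at 1: point load 139.5 at a = 6.9: Pab(L + b)/(6LEI) = 1033/EI
  at 2: point load 139.5 at a = 6.9: Pab(L + a)/(6LEI) = 1181/EI
  at 1: triangular load, peak 16: w₀L³/(45EI) = 540.8/EI
  at 2: triangular load, peak 16: 7w₀L³/(360EI) = 473.2/EI
  θ_10 = 1574/EI,  θ_20 = 1654/EI
Flexibility coefficients: a unit moment at one end gives L/(3EI) there and L/(6EI) at the far end, so f₁₁ = f₂₂ = 3.833/EI and f₁₂ = f₂₁ = 1.917/EI.
Compatibility — zero rotation at each built-in end:
  3.833 M_1 + 1.917 M_2 = 1574
  1.917 M_1 + 3.833 M_2 = 1654
Solving the pair gives M_1 = 259.8 kN·m and M_2 = 301.5 kN·m (hogging).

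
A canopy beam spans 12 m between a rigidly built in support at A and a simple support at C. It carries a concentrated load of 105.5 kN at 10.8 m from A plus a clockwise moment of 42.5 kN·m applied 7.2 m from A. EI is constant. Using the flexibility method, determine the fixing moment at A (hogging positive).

Release the roller at C. Primary structure: cantilever fixed at A.
Free-end deflection of the primary structure under the applied loading (downward +):
  point load 105.5 at a = 10.8: Pa²(3L − a)/(6EI) = 51683/EI
  clockwise couple 42.5 at a = 7.2: M₀a(2L − a)/(2EI) = 2570/EI
  δ_0 = 54254/EI
Tip deflection under a unit load at C: L³/(3EI) = 576/EI.
Compatibility at C: δ_0 − R_C·δ_{CC} = 0, so R_C = 54254/576 = 94.19 kN.
Moment equilibrium about A: M_A = Σ(load moments about A) − R_C·L = 1182 − 94.19×12 = 51.62 kN·m.

M_A = 51.62 kN·m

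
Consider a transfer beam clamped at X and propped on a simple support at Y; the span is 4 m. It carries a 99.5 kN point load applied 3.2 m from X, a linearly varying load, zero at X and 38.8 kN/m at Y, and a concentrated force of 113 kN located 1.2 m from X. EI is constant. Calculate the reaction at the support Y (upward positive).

R_Y = 126.5 kN

Release the roller at Y. Primary structure: cantilever fixed at X.
Free-end deflection of the primary structure under the applied loading (downward +):
  point load 99.5 at a = 3.2: Pa²(3L − a)/(6EI) = 1494/EI
  triangular load, peak 38.8 at the free end: 11w₀L⁴/(120EI) = 910.5/EI
  point load 113 at a = 1.2: Pa²(3L − a)/(6EI) = 292.9/EI
  δ_0 = 2698/EI
Flexibility coefficient — unit upward force at Y: δ_{YY} = L³/(3EI) = 21.33/EI.
Compatibility at Y: δ_0 − R_Y·δ_{YY} = 0, so R_Y = 2698/21.33 = 126.5 kN.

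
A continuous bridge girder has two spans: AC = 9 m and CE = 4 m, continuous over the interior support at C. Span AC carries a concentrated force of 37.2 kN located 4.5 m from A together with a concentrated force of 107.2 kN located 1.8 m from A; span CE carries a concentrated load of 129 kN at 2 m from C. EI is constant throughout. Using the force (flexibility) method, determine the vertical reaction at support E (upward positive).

Take M_C as the redundant. Released structure: two simple spans AC and CE with a hinge at C.
Discontinuity in slope at C on the released structure — sum the simple-span end rotations:
  span AC: point load 37.2 at a = 4.5: Pab(L + a)/(6LEI) = 188.3/EI
  span AC: point load 107.2 at a = 1.8: Pab(L + a)/(6LEI) = 277.9/EI
  span CE: point load 129 at a = 2: Pab(L + b)/(6LEI) = 129/EI
  relative rotation θ_0 = (466.2 + 129)/EI = 595.2/EI
A unit hogging moment at C produces rotation L₁/(3EI) + L₂/(3EI) = 4.333/EI.
Slope continuity at C: θ_0 = M_C·4.333/EI, so M_C = 595.2/4.333 = 137.4 kN·m (hogging).
Span CE, ΣM about E: R_C^{CE}·4 = 258 + 137.4, so R_C^{CE} = 98.84 kN and R_E = 129 − 98.84 = 30.16 kN.

R_E = 30.16 kN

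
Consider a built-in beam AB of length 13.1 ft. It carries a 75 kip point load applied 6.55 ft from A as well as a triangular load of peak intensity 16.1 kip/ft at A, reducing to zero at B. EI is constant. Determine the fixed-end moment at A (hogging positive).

M_A = 261 kip·ft

Release both end moments; the primary structure is a simply-supported span AB with redundants M_A and M_B.
Simple-span end rotations at A and B under the given loads:
  at A: point load 75 at a = 6.55: Pab(L + b)/(6LEI) = 804.4/EI
  at B: point load 75 at a = 6.55: Pab(L + a)/(6LEI) = 804.4/EI
  at A: triangular load, peak 16.1: w₀L³/(45EI) = 804.3/EI
  at B: triangular load, peak 16.1: 7w₀L³/(360EI) = 703.8/EI
  θ_A0 = 1609/EI,  θ_B0 = 1508/EI
Flexibility coefficients: a unit moment at one end gives L/(3EI) there and L/(6EI) at the far end, so f₁₁ = f₂₂ = 4.367/EI and f₁₂ = f₂₁ = 2.183/EI.
Compatibility — zero rotation at each built-in end:
  4.367 M_A + 2.183 M_B = 1609
  2.183 M_A + 4.367 M_B = 1508
Solving the pair gives M_A = 261 kip·ft and M_B = 214.9 kip·ft (hogging).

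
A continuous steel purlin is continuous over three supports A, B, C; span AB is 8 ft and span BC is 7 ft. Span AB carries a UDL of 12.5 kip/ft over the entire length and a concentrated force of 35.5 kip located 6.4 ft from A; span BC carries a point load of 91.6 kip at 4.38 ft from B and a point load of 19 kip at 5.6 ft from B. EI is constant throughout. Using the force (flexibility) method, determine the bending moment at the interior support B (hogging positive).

M_B = 129.3 kip·ft

Insert a hinge at B; M_B is the redundant, and each span becomes simply supported.
End slopes at the hinge B, treating each span as simply supported:
  span AB: UDL 12.5: wL³/(24EI) = 266.7/EI
  span AB: point load 35.5 at a = 6.4: Pab(L + a)/(6LEI) = 109.1/EI
  span BC: point load 91.6 at a = 4.38: Pab(L + b)/(6LEI) = 240.8/EI
  span BC: point load 19 at a = 5.6: Pab(L + b)/(6LEI) = 29.79/EI
  relative rotation θ_0 = (375.7 + 270.6)/EI = 646.3/EI
A unit hogging moment at B produces rotation L₁/(3EI) + L₂/(3EI) = 5/EI.
Compatibility: M_B·(L₁+L₂)/(3EI) = θ_0, giving M_B = 129.3 kip·ft (hogging).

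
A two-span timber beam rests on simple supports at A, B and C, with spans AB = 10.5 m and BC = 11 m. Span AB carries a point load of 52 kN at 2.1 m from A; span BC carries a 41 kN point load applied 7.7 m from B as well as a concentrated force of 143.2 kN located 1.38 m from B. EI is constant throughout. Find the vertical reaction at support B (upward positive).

Take M_B as the redundant. Released structure: two simple spans AB and BC with a hinge at B.
Discontinuity in slope at B on the released structure — sum the simple-span end rotations:
  span AB: point load 52 at a = 2.1: Pab(L + a)/(6LEI) = 183.5/EI
  span BC: point load 41 at a = 7.7: Pab(L + b)/(6LEI) = 225.7/EI
  span BC: point load 143.2 at a = 1.38: Pab(L + b)/(6LEI) = 593.9/EI
  relative rotation θ_0 = (183.5 + 819.7)/EI = 1003/EI
A unit hogging moment at B produces rotation L₁/(3EI) + L₂/(3EI) = 7.167/EI.
Compatibility: M_B·(L₁+L₂)/(3EI) = θ_0, giving M_B = 140 kN·m (hogging).
Span AB, ΣM about A with M_B applied at B: R_B^{AB}·10.5 = 109.2 + 140, so R_B^{AB} = 23.73 kN and R_A = 52 − 23.73 = 28.27 kN.
Span BC, ΣM about C: R_B^{BC}·11 = 1513 + 140, so R_B^{BC} = 150.3 kN and R_C = 184.2 − 150.3 = 33.94 kN.
R_B = 23.73 + 150.3 = 174 kN.

R_B = 174 kN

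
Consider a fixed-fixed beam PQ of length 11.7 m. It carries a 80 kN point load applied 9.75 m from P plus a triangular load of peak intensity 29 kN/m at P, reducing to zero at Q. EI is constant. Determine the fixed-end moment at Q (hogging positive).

Release both end moments; the primary structure is a simply-supported span PQ with redundants M_P and M_Q.
On the primary (simply-supported) span, the end slopes from the loading are:
  at P: point load 80 at a = 9.75: Pab(L + b)/(6LEI) = 295.8/EI
  at Q: point load 80 at a = 9.75: Pab(L + a)/(6LEI) = 464.8/EI
  at P: triangular load, peak 29: w₀L³/(45EI) = 1032/EI
  at Q: triangular load, peak 29: 7w₀L³/(360EI) = 903.1/EI
  θ_P0 = 1328/EI,  θ_Q0 = 1368/EI
Flexibility coefficients: a unit moment at one end gives L/(3EI) there and L/(6EI) at the far end, so f₁₁ = f₂₂ = 3.9/EI and f₁₂ = f₂₁ = 1.95/EI.
Compatibility — zero rotation at each built-in end:
  3.9 M_P + 1.95 M_Q = 1328
  1.95 M_P + 3.9 M_Q = 1368
Solving the pair gives M_P = 220.2 kN·m and M_Q = 240.7 kN·m (hogging).

M_Q = 240.7 kN·m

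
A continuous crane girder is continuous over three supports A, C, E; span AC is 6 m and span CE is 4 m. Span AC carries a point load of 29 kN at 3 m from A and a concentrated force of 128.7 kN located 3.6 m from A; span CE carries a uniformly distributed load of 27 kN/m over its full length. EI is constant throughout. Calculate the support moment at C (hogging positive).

Insert a hinge at C; M_C is the redundant, and each span becomes simply supported.
End slopes at the hinge C, treating each span as simply supported:
  span AC: point load 29 at a = 3: Pab(L + a)/(6LEI) = 65.25/EI
  span AC: point load 128.7 at a = 3.6: Pab(L + a)/(6LEI) = 296.5/EI
  span CE: UDL 27: wL³/(24EI) = 72/EI
  relative rotation θ_0 = (361.8 + 72)/EI = 433.8/EI
A unit hogging moment at C produces rotation L₁/(3EI) + L₂/(3EI) = 3.333/EI.
Slope continuity at C: θ_0 = M_C·3.333/EI, so M_C = 433.8/3.333 = 130.1 kN·m (hogging).

M_C = 130.1 kN·m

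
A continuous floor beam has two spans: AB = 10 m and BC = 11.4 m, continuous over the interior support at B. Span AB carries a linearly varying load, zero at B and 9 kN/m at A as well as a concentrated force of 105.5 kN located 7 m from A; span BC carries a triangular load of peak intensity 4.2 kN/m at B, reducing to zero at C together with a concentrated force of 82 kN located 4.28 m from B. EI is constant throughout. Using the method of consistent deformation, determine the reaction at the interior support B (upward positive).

R_B = 198.6 kN

Release continuity at B by inserting a hinge; the redundant is the internal moment M_B. The primary structure is two simply-supported spans AB and BC.
Rotations at B on the released spans (each span's end-slope, ×1/EI):
  span AB: triangular load, peak 9: 7w₀L³/(360EI) = 175/EI
  span AB: point load 105.5 at a = 7: Pab(L + a)/(6LEI) = 627.7/EI
  span BC: triangular load, peak 4.2: w₀L³/(45EI) = 138.3/EI
  span BC: point load 82 at a = 4.28: Pab(L + b)/(6LEI) = 676.6/EI
  relative rotation θ_0 = (802.7 + 814.9)/EI = 1618/EI
A unit hogging moment at B produces rotation L₁/(3EI) + L₂/(3EI) = 7.133/EI.
Slope continuity at B: θ_0 = M_B·7.133/EI, so M_B = 1618/7.133 = 226.8 kN·m (hogging).
Span AB, ΣM about A with M_B applied at B: R_B^{AB}·10 = 888.5 + 226.8, so R_B^{AB} = 111.5 kN and R_A = 150.5 − 111.5 = 38.97 kN.
Span BC, ΣM about C: R_B^{BC}·11.4 = 765.8 + 226.8, so R_B^{BC} = 87.07 kN and R_C = 105.9 − 87.07 = 18.87 kN.
R_B = 111.5 + 87.07 = 198.6 kN.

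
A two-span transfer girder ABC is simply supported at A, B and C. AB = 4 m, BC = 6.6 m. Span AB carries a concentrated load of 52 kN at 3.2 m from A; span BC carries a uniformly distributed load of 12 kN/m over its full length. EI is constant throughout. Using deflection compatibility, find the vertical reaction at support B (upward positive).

R_B = 102.1 kN

Release continuity at B by inserting a hinge; the redundant is the internal moment M_B. The primary structure is two simply-supported spans AB and BC.
End slopes at the hinge B, treating each span as simply supported:
  span AB: point load 52 at a = 3.2: Pab(L + a)/(6LEI) = 39.94/EI
  span BC: UDL 12: wL³/(24EI) = 143.7/EI
  relative rotation θ_0 = (39.94 + 143.7)/EI = 183.7/EI
A unit hogging moment at B produces rotation L₁/(3EI) + L₂/(3EI) = 3.533/EI.
Slope continuity at B: θ_0 = M_B·3.533/EI, so M_B = 183.7/3.533 = 51.99 kN·m (hogging).
Span AB, ΣM about A with M_B applied at B: R_B^{AB}·4 = 166.4 + 51.99, so R_B^{AB} = 54.6 kN and R_A = 52 − 54.6 = -2.597 kN.
Span BC, ΣM about C: R_B^{BC}·6.6 = 261.4 + 51.99, so R_B^{BC} = 47.48 kN and R_C = 79.2 − 47.48 = 31.72 kN.
R_B = 54.6 + 47.48 = 102.1 kN.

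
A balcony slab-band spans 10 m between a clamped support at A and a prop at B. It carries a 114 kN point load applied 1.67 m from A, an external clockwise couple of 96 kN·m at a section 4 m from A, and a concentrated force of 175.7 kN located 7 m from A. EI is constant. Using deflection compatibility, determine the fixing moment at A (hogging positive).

Release the roller at B. Primary structure: cantilever fixed at A.
Primary-structure tip deflection at B by superposition:
  point load 114 at a = 1.67: Pa²(3L − a)/(6EI) = 1501/EI
  clockwise couple 96 at a = 4: M₀a(2L − a)/(2EI) = 3072/EI
  point load 175.7 at a = 7: Pa²(3L − a)/(6EI) = 33002/EI
  δ_0 = 37575/EI
Flexibility coefficient — unit upward force at B: δ_{BB} = L³/(3EI) = 333.3/EI.
The prop prevents deflection at B: R_B = δ_0/δ_{BB} = 37575/333.3 = 112.7 kN.
Moment equilibrium about A: M_A = Σ(load moments about A) − R_B·L = 1516 − 112.7×10 = 389 kN·m.

M_A = 389 kN·m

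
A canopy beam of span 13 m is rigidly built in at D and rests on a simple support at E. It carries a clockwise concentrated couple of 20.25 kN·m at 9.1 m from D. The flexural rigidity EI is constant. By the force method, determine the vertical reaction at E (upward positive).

R_E = 2.126 kN

Take the reaction at E as the redundant and release it; the primary structure is a cantilever fixed at D.
Free-end deflection of the primary structure under the applied loading (downward +):
  clockwise couple 20.25 at a = 9.1: M₀a(2L − a)/(2EI) = 1557/EI
Flexibility coefficient — unit upward force at E: δ_{EE} = L³/(3EI) = 732.3/EI.
Compatibility at E: δ_0 − R_E·δ_{EE} = 0, so R_E = 1557/732.3 = 2.126 kN.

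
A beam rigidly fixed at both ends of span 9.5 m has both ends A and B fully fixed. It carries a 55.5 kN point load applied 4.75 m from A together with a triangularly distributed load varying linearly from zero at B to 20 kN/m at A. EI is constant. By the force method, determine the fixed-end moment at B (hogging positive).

M_B = 126.1 kN·m

Release both end moments; the primary structure is a simply-supported span AB with redundants M_A and M_B.
Simple-span end rotations at A and B under the given loads:
  at A: point load 55.5 at a = 4.75: Pab(L + b)/(6LEI) = 313.1/EI
  at B: point load 55.5 at a = 4.75: Pab(L + a)/(6LEI) = 313.1/EI
  at A: triangular load, peak 20: w₀L³/(45EI) = 381.1/EI
  at B: triangular load, peak 20: 7w₀L³/(360EI) = 333.4/EI
  θ_A0 = 694.1/EI,  θ_B0 = 646.5/EI
Flexibility coefficients: a unit moment at one end gives L/(3EI) there and L/(6EI) at the far end, so f₁₁ = f₂₂ = 3.167/EI and f₁₂ = f₂₁ = 1.583/EI.
Compatibility — zero rotation at each built-in end:
  3.167 M_A + 1.583 M_B = 694.1
  1.583 M_A + 3.167 M_B = 646.5
Solving the pair gives M_A = 156.2 kN·m and M_B = 126.1 kN·m (hogging).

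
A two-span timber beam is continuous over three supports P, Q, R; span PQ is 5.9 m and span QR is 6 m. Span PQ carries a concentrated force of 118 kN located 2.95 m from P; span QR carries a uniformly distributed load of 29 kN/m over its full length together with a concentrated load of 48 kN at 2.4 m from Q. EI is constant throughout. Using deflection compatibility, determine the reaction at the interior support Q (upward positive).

Insert a hinge at Q; M_Q is the redundant, and each span becomes simply supported.
Rotations at Q on the released spans (each span's end-slope, ×1/EI):
  span PQ: point load 118 at a = 2.95: Pab(L + a)/(6LEI) = 256.7/EI
  span QR: UDL 29: wL³/(24EI) = 261/EI
  span QR: point load 48 at a = 2.4: Pab(L + b)/(6LEI) = 110.6/EI
  relative rotation θ_0 = (256.7 + 371.6)/EI = 628.3/EI
A unit hogging moment at Q produces rotation L₁/(3EI) + L₂/(3EI) = 3.967/EI.
Compatibility: M_Q·(L₁+L₂)/(3EI) = θ_0, giving M_Q = 158.4 kN·m (hogging).
Span PQ, ΣM about P with M_Q applied at Q: R_Q^{PQ}·5.9 = 348.1 + 158.4, so R_Q^{PQ} = 85.85 kN and R_P = 118 − 85.85 = 32.15 kN.
Span QR, ΣM about R: R_Q^{QR}·6 = 694.8 + 158.4, so R_Q^{QR} = 142.2 kN and R_R = 222 − 142.2 = 79.8 kN.
R_Q = 85.85 + 142.2 = 228 kN.

R_Q = 228 kN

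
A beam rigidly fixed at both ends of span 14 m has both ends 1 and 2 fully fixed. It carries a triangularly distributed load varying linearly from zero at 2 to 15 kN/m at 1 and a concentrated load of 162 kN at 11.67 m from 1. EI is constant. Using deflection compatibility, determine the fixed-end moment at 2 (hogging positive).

M_2 = 360.3 kN·m

Release both end moments; the primary structure is a simply-supported span 12 with redundants M_1 and M_2.
On the primary (simply-supported) span, the end slopes from the loading are:
  at 1: triangular load, peak 15: w₀L³/(45EI) = 914.7/EI
  at 2: triangular load, peak 15: 7w₀L³/(360EI) = 800.3/EI
  at 1: point load 162 at a = 11.67: Pab(L + b)/(6LEI) = 856.3/EI
  at 2: point load 162 at a = 11.67: Pab(L + a)/(6LEI) = 1346/EI
  θ_10 = 1771/EI,  θ_20 = 2146/EI
Flexibility coefficients: a unit moment at one end gives L/(3EI) there and L/(6EI) at the far end, so f₁₁ = f₂₂ = 4.667/EI and f₁₂ = f₂₁ = 2.333/EI.
Compatibility — zero rotation at each built-in end:
  4.667 M_1 + 2.333 M_2 = 1771
  2.333 M_1 + 4.667 M_2 = 2146
Solving the pair gives M_1 = 199.4 kN·m and M_2 = 360.3 kN·m (hogging).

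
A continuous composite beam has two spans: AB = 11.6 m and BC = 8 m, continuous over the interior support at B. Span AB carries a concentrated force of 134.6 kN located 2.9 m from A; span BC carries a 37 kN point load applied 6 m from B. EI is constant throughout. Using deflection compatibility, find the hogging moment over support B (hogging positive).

Insert a hinge at B; M_B is the redundant, and each span becomes simply supported.
Rotations at B on the released spans (each span's end-slope, ×1/EI):
  span AB: point load 134.6 at a = 2.9: Pab(L + a)/(6LEI) = 707.5/EI
  span BC: point load 37 at a = 6: Pab(L + b)/(6LEI) = 92.5/EI
  relative rotation θ_0 = (707.5 + 92.5)/EI = 800/EI
A unit hogging moment at B produces rotation L₁/(3EI) + L₂/(3EI) = 6.533/EI.
Compatibility: M_B·(L₁+L₂)/(3EI) = θ_0, giving M_B = 122.4 kN·m (hogging).

M_B = 122.4 kN·m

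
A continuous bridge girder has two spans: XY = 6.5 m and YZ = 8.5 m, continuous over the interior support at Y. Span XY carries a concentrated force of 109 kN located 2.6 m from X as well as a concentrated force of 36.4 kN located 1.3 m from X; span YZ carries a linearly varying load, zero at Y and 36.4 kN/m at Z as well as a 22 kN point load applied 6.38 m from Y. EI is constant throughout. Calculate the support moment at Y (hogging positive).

Insert a hinge at Y; M_Y is the redundant, and each span becomes simply supported.
Rotations at Y on the released spans (each span's end-slope, ×1/EI):
  span XY: point load 109 at a = 2.6: Pab(L + a)/(6LEI) = 257.9/EI
  span XY: point load 36.4 at a = 1.3: Pab(L + a)/(6LEI) = 49.21/EI
  span YZ: triangular load, peak 36.4: 7w₀L³/(360EI) = 434.7/EI
  span YZ: point load 22 at a = 6.38: Pab(L + b)/(6LEI) = 61.96/EI
  relative rotation θ_0 = (307.1 + 496.6)/EI = 803.7/EI
A unit hogging moment at Y produces rotation L₁/(3EI) + L₂/(3EI) = 5/EI.
Slope continuity at Y: θ_0 = M_Y·5/EI, so M_Y = 803.7/5 = 160.7 kN·m (hogging).

M_Y = 160.7 kN·m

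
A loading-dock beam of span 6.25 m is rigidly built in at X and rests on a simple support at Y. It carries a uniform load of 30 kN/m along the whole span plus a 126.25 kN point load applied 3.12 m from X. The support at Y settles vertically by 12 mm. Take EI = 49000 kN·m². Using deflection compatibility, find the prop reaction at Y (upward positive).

Release the roller at Y. Primary structure: cantilever fixed at X.
Primary-structure tip deflection at Y by superposition:
  UDL 30: wL⁴/(8EI) = 5722/EI
  point load 126.25 at a = 3.12: Pa²(3L − a)/(6EI) = 3201/EI
  δ_0 = 8924/EI
Tip deflection under a unit load at Y: L³/(3EI) = 81.38/EI.
With EI = 49000 kN·m²: δ_0 = 0.18211 m and δ_{YY} = 0.001661 m/kN.
Compatibility — the beam at Y must follow the support down by 0.012 m: δ_0 − R_Y·δ_{YY} = 0.012, so R_Y = (0.18211 − 0.012)/0.001661 = 102.4 kN.

R_Y = 102.4 kN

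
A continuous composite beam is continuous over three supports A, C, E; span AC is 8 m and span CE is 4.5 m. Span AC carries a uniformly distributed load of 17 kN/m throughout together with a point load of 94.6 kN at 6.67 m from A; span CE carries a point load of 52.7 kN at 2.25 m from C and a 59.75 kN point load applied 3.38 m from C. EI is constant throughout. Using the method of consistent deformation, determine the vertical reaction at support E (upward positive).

R_E = 32.14 kN

Insert a hinge at C; M_C is the redundant, and each span becomes simply supported.
End slopes at the hinge C, treating each span as simply supported:
  span AC: UDL 17: wL³/(24EI) = 362.7/EI
  span AC: point load 94.6 at a = 6.67: Pab(L + a)/(6LEI) = 256.5/EI
  span CE: point load 52.7 at a = 2.25: Pab(L + b)/(6LEI) = 66.7/EI
  span CE: point load 59.75 at a = 3.38: Pab(L + b)/(6LEI) = 47.08/EI
  relative rotation θ_0 = (619.1 + 113.8)/EI = 732.9/EI
A unit hogging moment at C produces rotation L₁/(3EI) + L₂/(3EI) = 4.167/EI.
Compatibility: M_C·(L₁+L₂)/(3EI) = θ_0, giving M_C = 175.9 kN·m (hogging).
Span CE, ΣM about E: R_C^{CE}·4.5 = 185.5 + 175.9, so R_C^{CE} = 80.31 kN and R_E = 112.5 − 80.31 = 32.14 kN.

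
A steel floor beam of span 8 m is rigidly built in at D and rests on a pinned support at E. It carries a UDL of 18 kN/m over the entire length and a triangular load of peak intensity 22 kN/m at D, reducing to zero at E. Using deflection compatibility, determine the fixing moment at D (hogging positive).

Choose R_E as the redundant. The primary structure is the cantilever fixed at D.
Primary-structure tip deflection at E by superposition:
  UDL 18: wL⁴/(8EI) = 9216/EI
  triangular load, peak 22 at the fixed end: w₀L⁴/(30EI) = 3004/EI
  δ_0 = 12220/EI
Flexibility coefficient — unit upward force at E: δ_{EE} = L³/(3EI) = 170.7/EI.
Compatibility at E: δ_0 − R_E·δ_{EE} = 0, so R_E = 12220/170.7 = 71.6 kN.
Moment equilibrium about D: M_D = Σ(load moments about D) − R_E·L = 810.7 − 71.6×8 = 237.9 kN·m.

M_D = 237.9 kN·m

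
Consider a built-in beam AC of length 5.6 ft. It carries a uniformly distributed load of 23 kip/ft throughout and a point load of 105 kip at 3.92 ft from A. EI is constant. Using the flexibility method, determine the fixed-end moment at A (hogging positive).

Take the two fixed-end moments M_A, M_C as redundants; the released structure is the simple span AC.
End rotations of the released simple span under the applied load (×1/EI):
  at A: UDL 23: wL³/(24EI) = 168.3/EI
  at C: UDL 23: wL³/(24EI) = 168.3/EI
  at A: point load 105 at a = 3.92: Pab(L + b)/(6LEI) = 149.8/EI
  at C: point load 105 at a = 3.92: Pab(L + a)/(6LEI) = 195.9/EI
  θ_A0 = 318.1/EI,  θ_C0 = 364.2/EI
Flexibility coefficients: a unit moment at one end gives L/(3EI) there and L/(6EI) at the far end, so f₁₁ = f₂₂ = 1.867/EI and f₁₂ = f₂₁ = 0.9333/EI.
Compatibility — zero rotation at each built-in end:
  1.867 M_A + 0.9333 M_C = 318.1
  0.9333 M_A + 1.867 M_C = 364.2
Solving the pair gives M_A = 97.15 kip·ft and M_C = 146.5 kip·ft (hogging).

M_A = 97.15 kip·ft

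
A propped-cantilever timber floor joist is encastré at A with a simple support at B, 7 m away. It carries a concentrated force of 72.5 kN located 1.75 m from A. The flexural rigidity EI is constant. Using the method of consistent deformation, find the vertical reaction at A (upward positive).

R_A = 66.27 kN

Release the roller at B. Primary structure: cantilever fixed at A.
Primary-structure tip deflection at B by superposition:
  point load 72.5 at a = 1.75: Pa²(3L − a)/(6EI) = 712.4/EI
Tip deflection under a unit load at B: L³/(3EI) = 114.3/EI.
The prop prevents deflection at B: R_B = δ_0/δ_{BB} = 712.4/114.3 = 6.23 kN.
Vertical equilibrium: R_A = ΣP − R_B = 72.5 − 6.23 = 66.27 kN.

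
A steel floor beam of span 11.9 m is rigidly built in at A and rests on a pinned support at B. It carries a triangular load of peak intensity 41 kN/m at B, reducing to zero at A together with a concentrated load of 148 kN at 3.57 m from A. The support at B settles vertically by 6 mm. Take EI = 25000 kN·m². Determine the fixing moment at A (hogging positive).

Remove the prop at B; the released (primary) structure is a cantilever built in at A.
Primary-structure tip deflection at B by superposition:
  triangular load, peak 41 at the free end: 11w₀L⁴/(120EI) = 75367/EI
  point load 148 at a = 3.57: Pa²(3L − a)/(6EI) = 10101/EI
  δ_0 = 85468/EI
Tip deflection under a unit load at B: L³/(3EI) = 561.7/EI.
With EI = 25000 kN·m²: δ_0 = 3.4187 m and δ_{BB} = 0.022469 m/kN.
Compatibility — the beam at B must follow the support down by 0.006 m: δ_0 − R_B·δ_{BB} = 0.006, so R_B = (3.4187 − 0.006)/0.022469 = 151.9 kN.
Moment equilibrium about A: M_A = Σ(load moments about A) − R_B·L = 2464 − 151.9×11.9 = 656.2 kN·m.

M_A = 656.2 kN·m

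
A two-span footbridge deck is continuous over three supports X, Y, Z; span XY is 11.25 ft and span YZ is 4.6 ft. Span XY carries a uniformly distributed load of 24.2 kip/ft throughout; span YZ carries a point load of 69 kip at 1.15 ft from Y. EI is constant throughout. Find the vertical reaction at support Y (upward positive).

Release continuity at Y by inserting a hinge; the redundant is the internal moment M_Y. The primary structure is two simply-supported spans XY and YZ.
End slopes at the hinge Y, treating each span as simply supported:
  span XY: UDL 24.2: wL³/(24EI) = 1436/EI
  span YZ: point load 69 at a = 1.15: Pab(L + b)/(6LEI) = 79.85/EI
  relative rotation θ_0 = (1436 + 79.85)/EI = 1516/EI
A unit hogging moment at Y produces rotation L₁/(3EI) + L₂/(3EI) = 5.283/EI.
Slope continuity at Y: θ_0 = M_Y·5.283/EI, so M_Y = 1516/5.283 = 286.9 kip·ft (hogging).
Span XY, ΣM about X with M_Y applied at Y: R_Y^{XY}·11.25 = 1531 + 286.9, so R_Y^{XY} = 161.6 kip and R_X = 272.2 − 161.6 = 110.6 kip.
Span YZ, ΣM about Z: R_Y^{YZ}·4.6 = 238.1 + 286.9, so R_Y^{YZ} = 114.1 kip and R_Z = 69 − 114.1 = -45.11 kip.
R_Y = 161.6 + 114.1 = 275.7 kip.

R_Y = 275.7 kip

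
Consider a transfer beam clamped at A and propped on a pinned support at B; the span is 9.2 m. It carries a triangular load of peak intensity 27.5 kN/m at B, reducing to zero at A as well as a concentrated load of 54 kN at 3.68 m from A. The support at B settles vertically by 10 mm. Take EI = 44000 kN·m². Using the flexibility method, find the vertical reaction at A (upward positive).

R_A = 101.4 kN

Take the reaction at B as the redundant and release it; the primary structure is a cantilever fixed at A.
Deflection at B on the released cantilever, summing each load's contribution:
  triangular load, peak 27.5 at the free end: 11w₀L⁴/(120EI) = 18059/EI
  point load 54 at a = 3.68: Pa²(3L − a)/(6EI) = 2915/EI
  δ_0 = 20974/EI
Flexibility coefficient — unit upward force at B: δ_{BB} = L³/(3EI) = 259.6/EI.
With EI = 44000 kN·m²: δ_0 = 0.47669 m and δ_{BB} = 0.005899 m/kN.
Compatibility — the beam at B must follow the support down by 0.01 m: δ_0 − R_B·δ_{BB} = 0.01, so R_B = (0.47669 − 0.01)/0.005899 = 79.11 kN.
Vertical equilibrium: R_A = ΣP − R_B = 180.5 − 79.11 = 101.4 kN.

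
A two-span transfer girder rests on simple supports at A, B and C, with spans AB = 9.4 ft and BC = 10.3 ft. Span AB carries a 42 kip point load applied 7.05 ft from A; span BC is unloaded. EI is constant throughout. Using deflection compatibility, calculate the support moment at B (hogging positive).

M_B = 30.91 kip·ft

Release continuity at B by inserting a hinge; the redundant is the internal moment M_B. The primary structure is two simply-supported spans AB and BC.
Rotations at B on the released spans (each span's end-slope, ×1/EI):
  span AB: point load 42 at a = 7.05: Pab(L + a)/(6LEI) = 203/EI
  relative rotation θ_0 = (203 + 0)/EI = 203/EI
A unit hogging moment at B produces rotation L₁/(3EI) + L₂/(3EI) = 6.567/EI.
Slope continuity at B: θ_0 = M_B·6.567/EI, so M_B = 203/6.567 = 30.91 kip·ft (hogging).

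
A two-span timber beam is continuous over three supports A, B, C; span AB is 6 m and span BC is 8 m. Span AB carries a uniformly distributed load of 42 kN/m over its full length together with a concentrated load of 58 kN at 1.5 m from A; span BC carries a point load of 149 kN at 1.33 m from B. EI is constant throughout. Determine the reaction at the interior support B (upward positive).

R_B = 318.7 kN

Take M_B as the redundant. Released structure: two simple spans AB and BC with a hinge at B.
Rotations at B on the released spans (each span's end-slope, ×1/EI):
  span AB: UDL 42: wL³/(24EI) = 378/EI
  span AB: point load 58 at a = 1.5: Pab(L + a)/(6LEI) = 81.56/EI
  span BC: point load 149 at a = 1.33: Pab(L + b)/(6LEI) = 404/EI
  relative rotation θ_0 = (459.6 + 404)/EI = 863.5/EI
A unit hogging moment at B produces rotation L₁/(3EI) + L₂/(3EI) = 4.667/EI.
Compatibility: M_B·(L₁+L₂)/(3EI) = θ_0, giving M_B = 185 kN·m (hogging).
Span AB, ΣM about A with M_B applied at B: R_B^{AB}·6 = 843 + 185, so R_B^{AB} = 171.3 kN and R_A = 310 − 171.3 = 138.7 kN.
Span BC, ΣM about C: R_B^{BC}·8 = 993.8 + 185, so R_B^{BC} = 147.4 kN and R_C = 149 − 147.4 = 1.641 kN.
R_B = 171.3 + 147.4 = 318.7 kN.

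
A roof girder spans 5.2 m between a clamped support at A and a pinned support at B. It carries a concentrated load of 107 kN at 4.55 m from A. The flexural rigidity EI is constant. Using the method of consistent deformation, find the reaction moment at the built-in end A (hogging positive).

Take the reaction at B as the redundant and release it; the primary structure is a cantilever fixed at A.
Free-end deflection of the primary structure under the applied loading (downward +):
  point load 107 at a = 4.55: Pa²(3L − a)/(6EI) = 4080/EI
Tip deflection under a unit load at B: L³/(3EI) = 46.87/EI.
The prop prevents deflection at B: R_B = δ_0/δ_{BB} = 4080/46.87 = 87.04 kN.
Moment equilibrium about A: M_A = Σ(load moments about A) − R_B·L = 486.9 − 87.04×5.2 = 34.23 kN·m.

M_A = 34.23 kN·m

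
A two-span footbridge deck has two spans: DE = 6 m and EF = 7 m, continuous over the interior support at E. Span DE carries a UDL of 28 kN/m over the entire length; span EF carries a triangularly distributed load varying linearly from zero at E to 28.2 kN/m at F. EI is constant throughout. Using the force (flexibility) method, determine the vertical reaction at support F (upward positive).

Take M_E as the redundant. Released structure: two simple spans DE and EF with a hinge at E.
Rotations at E on the released spans (each span's end-slope, ×1/EI):
  span DE: UDL 28: wL³/(24EI) = 252/EI
  span EF: triangular load, peak 28.2: 7w₀L³/(360EI) = 188.1/EI
  relative rotation θ_0 = (252 + 188.1)/EI = 440.1/EI
A unit hogging moment at E produces rotation L₁/(3EI) + L₂/(3EI) = 4.333/EI.
Slope continuity at E: θ_0 = M_E·4.333/EI, so M_E = 440.1/4.333 = 101.6 kN·m (hogging).
Span EF, ΣM about F: R_E^{EF}·7 = 230.3 + 101.6, so R_E^{EF} = 47.41 kN and R_F = 98.7 − 47.41 = 51.29 kN.

R_F = 51.29 kN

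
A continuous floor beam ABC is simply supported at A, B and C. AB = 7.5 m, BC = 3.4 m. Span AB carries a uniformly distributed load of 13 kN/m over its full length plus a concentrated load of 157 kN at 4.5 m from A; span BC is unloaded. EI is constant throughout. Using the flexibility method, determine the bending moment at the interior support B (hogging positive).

Take M_B as the redundant. Released structure: two simple spans AB and BC with a hinge at B.
Rotations at B on the released spans (each span's end-slope, ×1/EI):
  span AB: UDL 13: wL³/(24EI) = 228.5/EI
  span AB: point load 157 at a = 4.5: Pab(L + a)/(6LEI) = 565.2/EI
  relative rotation θ_0 = (793.7 + 0)/EI = 793.7/EI
A unit hogging moment at B produces rotation L₁/(3EI) + L₂/(3EI) = 3.633/EI.
Compatibility: M_B·(L₁+L₂)/(3EI) = θ_0, giving M_B = 218.5 kN·m (hogging).

M_B = 218.5 kN·m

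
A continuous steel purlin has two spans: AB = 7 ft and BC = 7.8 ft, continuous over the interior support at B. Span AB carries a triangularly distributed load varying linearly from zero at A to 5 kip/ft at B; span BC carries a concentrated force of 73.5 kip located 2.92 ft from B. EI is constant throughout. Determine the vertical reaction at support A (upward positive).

R_A = -3.487 kip

Take M_B as the redundant. Released structure: two simple spans AB and BC with a hinge at B.
Rotations at B on the released spans (each span's end-slope, ×1/EI):
  span AB: triangular load, peak 5: w₀L³/(45EI) = 38.11/EI
  span BC: point load 73.5 at a = 2.92: Pab(L + b)/(6LEI) = 283.8/EI
  relative rotation θ_0 = (38.11 + 283.8)/EI = 321.9/EI
A unit hogging moment at B produces rotation L₁/(3EI) + L₂/(3EI) = 4.933/EI.
Compatibility: M_B·(L₁+L₂)/(3EI) = θ_0, giving M_B = 65.25 kip·ft (hogging).
Span AB, ΣM about A with M_B applied at B: R_B^{AB}·7 = 81.67 + 65.25, so R_B^{AB} = 20.99 kip and R_A = 17.5 − 20.99 = -3.487 kip.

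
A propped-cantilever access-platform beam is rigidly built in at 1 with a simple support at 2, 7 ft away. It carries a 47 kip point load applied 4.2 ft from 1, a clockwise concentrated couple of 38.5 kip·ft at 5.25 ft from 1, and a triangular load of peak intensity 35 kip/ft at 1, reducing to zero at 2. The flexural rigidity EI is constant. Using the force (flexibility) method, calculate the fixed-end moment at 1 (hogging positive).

M_1 = 154 kip·ft

Release the roller at 2. Primary structure: cantilever fixed at 1.
Free-end deflection of the primary structure under the applied loading (downward +):
  point load 47 at a = 4.2: Pa²(3L − a)/(6EI) = 2321/EI
  clockwise couple 38.5 at a = 5.25: M₀a(2L − a)/(2EI) = 884.3/EI
  triangular load, peak 35 at the fixed end: w₀L⁴/(30EI) = 2801/EI
  δ_0 = 6007/EI
Tip deflection under a unit load at 2: L³/(3EI) = 114.3/EI.
Compatibility at 2: δ_0 − R_2·δ_{22} = 0, so R_2 = 6007/114.3 = 52.54 kip.
Moment equilibrium about 1: M_1 = Σ(load moments about 1) − R_2·L = 521.7 − 52.54×7 = 154 kip·ft.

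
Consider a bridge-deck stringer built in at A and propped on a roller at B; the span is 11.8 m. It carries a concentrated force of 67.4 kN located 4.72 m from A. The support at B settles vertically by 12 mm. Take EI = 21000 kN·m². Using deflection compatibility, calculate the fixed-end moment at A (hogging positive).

M_A = 158.1 kN·m

Remove the prop at B; the released (primary) structure is a cantilever built in at A.
Free-end deflection of the primary structure under the applied loading (downward +):
  point load 67.4 at a = 4.72: Pa²(3L − a)/(6EI) = 7678/EI
Tip deflection under a unit load at B: L³/(3EI) = 547.7/EI.
With EI = 21000 kN·m²: δ_0 = 0.36562 m and δ_{BB} = 0.02608 m/kN.
Compatibility — the beam at B must follow the support down by 0.012 m: δ_0 − R_B·δ_{BB} = 0.012, so R_B = (0.36562 − 0.012)/0.02608 = 13.56 kN.
Moment equilibrium about A: M_A = Σ(load moments about A) − R_B·L = 318.1 − 13.56×11.8 = 158.1 kN·m.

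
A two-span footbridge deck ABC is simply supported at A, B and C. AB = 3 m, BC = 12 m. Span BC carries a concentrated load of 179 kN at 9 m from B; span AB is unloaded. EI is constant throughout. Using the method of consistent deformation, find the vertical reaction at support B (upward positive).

Take M_B as the redundant. Released structure: two simple spans AB and BC with a hinge at B.
Discontinuity in slope at B on the released structure — sum the simple-span end rotations:
  span BC: point load 179 at a = 9: Pab(L + b)/(6LEI) = 1007/EI
  relative rotation θ_0 = (0 + 1007)/EI = 1007/EI
A unit hogging moment at B produces rotation L₁/(3EI) + L₂/(3EI) = 5/EI.
Compatibility: M_B·(L₁+L₂)/(3EI) = θ_0, giving M_B = 201.4 kN·m (hogging).
Span AB, ΣM about A with M_B applied at B: R_B^{AB}·3 = 0 + 201.4, so R_B^{AB} = 67.12 kN and R_A = 0 − 67.12 = -67.12 kN.
Span BC, ΣM about C: R_B^{BC}·12 = 537 + 201.4, so R_B^{BC} = 61.53 kN and R_C = 179 − 61.53 = 117.5 kN.
R_B = 67.12 + 61.53 = 128.7 kN.

R_B = 128.7 kN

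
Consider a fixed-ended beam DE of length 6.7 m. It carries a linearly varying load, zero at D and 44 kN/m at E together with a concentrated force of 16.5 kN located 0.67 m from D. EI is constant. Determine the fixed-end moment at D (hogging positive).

Release both end moments; the primary structure is a simply-supported span DE with redundants M_D and M_E.
On the primary (simply-supported) span, the end slopes from the loading are:
  at D: triangular load, peak 44: 7w₀L³/(360EI) = 257.3/EI
  at E: triangular load, peak 44: w₀L³/(45EI) = 294.1/EI
  at D: point load 16.5 at a = 0.67: Pab(L + b)/(6LEI) = 21.11/EI
  at E: point load 16.5 at a = 0.67: Pab(L + a)/(6LEI) = 12.22/EI
  θ_D0 = 278.4/EI,  θ_E0 = 306.3/EI
Flexibility coefficients: a unit moment at one end gives L/(3EI) there and L/(6EI) at the far end, so f₁₁ = f₂₂ = 2.233/EI and f₁₂ = f₂₁ = 1.117/EI.
Compatibility — zero rotation at each built-in end:
  2.233 M_D + 1.117 M_E = 278.4
  1.117 M_D + 2.233 M_E = 306.3
Solving the pair gives M_D = 74.79 kN·m and M_E = 99.75 kN·m (hogging).

M_D = 74.79 kN·m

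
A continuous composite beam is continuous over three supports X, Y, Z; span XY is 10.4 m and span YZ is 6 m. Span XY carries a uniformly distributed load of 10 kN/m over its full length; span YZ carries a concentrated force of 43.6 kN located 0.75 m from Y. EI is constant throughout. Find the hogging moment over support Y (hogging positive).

Insert a hinge at Y; M_Y is the redundant, and each span becomes simply supported.
Rotations at Y on the released spans (each span's end-slope, ×1/EI):
  span XY: UDL 10: wL³/(24EI) = 468.7/EI
  span YZ: point load 43.6 at a = 0.75: Pab(L + b)/(6LEI) = 53.65/EI
  relative rotation θ_0 = (468.7 + 53.65)/EI = 522.3/EI
A unit hogging moment at Y produces rotation L₁/(3EI) + L₂/(3EI) = 5.467/EI.
Compatibility: M_Y·(L₁+L₂)/(3EI) = θ_0, giving M_Y = 95.55 kN·m (hogging).

M_Y = 95.55 kN·m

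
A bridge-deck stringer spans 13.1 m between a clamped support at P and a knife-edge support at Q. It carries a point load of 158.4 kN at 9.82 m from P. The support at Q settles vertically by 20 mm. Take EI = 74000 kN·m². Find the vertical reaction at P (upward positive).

R_P = 60.22 kN

Take the reaction at Q as the redundant and release it; the primary structure is a cantilever fixed at P.
Deflection at Q on the released cantilever, summing each load's contribution:
  point load 158.4 at a = 9.82: Pa²(3L − a)/(6EI) = 75051/EI
Flexibility coefficient — unit upward force at Q: δ_{QQ} = L³/(3EI) = 749.4/EI.
With EI = 74000 kN·m²: δ_0 = 1.0142 m and δ_{QQ} = 0.010127 m/kN.
Compatibility — the beam at Q must follow the support down by 0.02 m: δ_0 − R_Q·δ_{QQ} = 0.02, so R_Q = (1.0142 − 0.02)/0.010127 = 98.18 kN.
Vertical equilibrium: R_P = ΣP − R_Q = 158.4 − 98.18 = 60.22 kN.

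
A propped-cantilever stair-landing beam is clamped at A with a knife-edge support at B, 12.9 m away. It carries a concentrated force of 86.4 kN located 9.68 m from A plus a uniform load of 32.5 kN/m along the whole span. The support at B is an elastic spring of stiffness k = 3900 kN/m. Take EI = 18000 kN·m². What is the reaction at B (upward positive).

Choose R_B as the redundant. The primary structure is the cantilever fixed at A.
Free-end deflection of the primary structure under the applied loading (downward +):
  point load 86.4 at a = 9.68: Pa²(3L − a)/(6EI) = 39157/EI
  UDL 32.5: wL⁴/(8EI) = 112500/EI
  δ_0 = 151657/EI
Tip deflection under a unit load at B: L³/(3EI) = 715.6/EI.
With EI = 18000 kN·m²: δ_0 = 8.4254 m and δ_{BB} = 0.039753 m/kN.
Compatibility — the spring shortens by R_B/k under the reaction it provides: δ_0 − R_B·δ_{BB} = R_B/k. With 1/k = 0.000256 m/kN, R_B = δ_0 / (δ_{BB} + 1/k) = 8.4254 / (0.039753 + 0.000256) = 210.6 kN.

R_B = 210.6 kN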